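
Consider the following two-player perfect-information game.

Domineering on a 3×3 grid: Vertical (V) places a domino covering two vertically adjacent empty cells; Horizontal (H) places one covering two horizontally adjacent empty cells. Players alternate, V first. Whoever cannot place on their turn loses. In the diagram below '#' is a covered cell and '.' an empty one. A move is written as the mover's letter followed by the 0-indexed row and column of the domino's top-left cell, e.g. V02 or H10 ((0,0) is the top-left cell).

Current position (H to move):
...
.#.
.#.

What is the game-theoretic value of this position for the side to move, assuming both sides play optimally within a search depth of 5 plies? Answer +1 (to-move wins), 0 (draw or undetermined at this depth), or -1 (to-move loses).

value(.../.#./.#., H) = -1

p1 H@[.../.#./.#.]: H00[##./.#./.#.]-1* H01[.##/.#./.#.]-1
p2 V@[##./.#./.#.]: V02[###/.##/.#.]+1* V10[##./##./##.]+1 V12[##./.##/.##]+1
p3 H@[###/.##/.#.] terminal -1; root [.../.#./.#.] d5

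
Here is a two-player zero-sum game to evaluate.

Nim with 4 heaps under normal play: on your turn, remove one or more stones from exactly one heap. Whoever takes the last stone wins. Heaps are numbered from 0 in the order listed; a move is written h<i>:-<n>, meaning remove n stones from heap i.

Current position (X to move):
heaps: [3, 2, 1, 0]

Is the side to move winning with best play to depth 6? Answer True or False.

X winning at [(3,2,1,0)]: False

ply 1, X at (3,2,1,0) | h0:-1=-1→(2,2,1,0)*; h0:-2=-1→(1,2,1,0); h0:-3=-1→(0,2,1,0); h1:-1=-1→(3,1,1,0); h1:-2=-1→(3,0,1,0); h2:-1=-1→(3,2,0,0)
ply 2, O at (2,2,1,0) | h0:-1=-1→(1,2,1,0); h0:-2=-1→(0,2,1,0); h1:-1=-1→(2,1,1,0); h1:-2=-1→(2,0,1,0); h2:-1=+1→(2,2,0,0)*
ply 3, X at (2,2,0,0) | h0:-1=-1→(1,2,0,0)*; h0:-2=-1→(0,2,0,0); h1:-1=-1→(2,1,0,0); h1:-2=-1→(2,0,0,0)
ply 4, O at (1,2,0,0) | h0:-1=-1→(0,2,0,0); h1:-1=+1→(1,1,0,0)*; h1:-2=-1→(1,0,0,0)
ply 5, X at (1,1,0,0) | h0:-1=-1→(0,1,0,0)*; h1:-1=-1→(1,0,0,0)
ply 6, O at (0,1,0,0) | h1:-1=+1→(0,0,0,0)*
ply 7: (0,0,0,0) is terminal -1 (X); from (3,2,1,0) depth 6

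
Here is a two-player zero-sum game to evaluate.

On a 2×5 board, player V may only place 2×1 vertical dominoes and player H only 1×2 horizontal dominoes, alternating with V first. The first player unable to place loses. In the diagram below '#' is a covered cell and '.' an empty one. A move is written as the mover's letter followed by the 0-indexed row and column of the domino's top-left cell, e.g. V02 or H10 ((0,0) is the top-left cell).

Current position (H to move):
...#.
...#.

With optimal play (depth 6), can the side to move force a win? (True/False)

H winning at [...#./...#.]: False

[...#./...#.] H move#1: H00:-1/##.#./...#.*, H01:-1/.###./...#., H10:-1/...#./##.#., H11:-1/...#./.###.
[##.#./...#.] V move#2: V02:+1/####./..##.*, V04:-1/##.##/...##
[####./..##.] H move#3: H10:-1/####./####.*
[####./####.] V move#4: V04:+1/#####/#####*
[#####/#####] end (terminal -1, H#5); searched ...#./...#. to 6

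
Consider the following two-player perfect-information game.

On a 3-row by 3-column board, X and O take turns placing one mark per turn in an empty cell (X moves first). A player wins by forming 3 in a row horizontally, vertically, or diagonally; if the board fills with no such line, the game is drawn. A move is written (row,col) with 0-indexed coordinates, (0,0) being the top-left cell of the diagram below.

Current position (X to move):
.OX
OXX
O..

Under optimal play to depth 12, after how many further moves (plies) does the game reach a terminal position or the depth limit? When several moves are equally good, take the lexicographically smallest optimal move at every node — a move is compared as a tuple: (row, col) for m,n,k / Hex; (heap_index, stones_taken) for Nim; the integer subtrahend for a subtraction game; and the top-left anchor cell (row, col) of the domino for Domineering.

p1 X@[.OX/OXX/O..]: (0,0)[XOX/OXX/O..]+0 (2,1)[.OX/OXX/OX.]-1 (2,2)[.OX/OXX/O.X]+1*
p2 O@[.OX/OXX/O.X] terminal -1; root [.OX/OXX/O..] d12

PV length from [.OX/OXX/O..]: 1 ply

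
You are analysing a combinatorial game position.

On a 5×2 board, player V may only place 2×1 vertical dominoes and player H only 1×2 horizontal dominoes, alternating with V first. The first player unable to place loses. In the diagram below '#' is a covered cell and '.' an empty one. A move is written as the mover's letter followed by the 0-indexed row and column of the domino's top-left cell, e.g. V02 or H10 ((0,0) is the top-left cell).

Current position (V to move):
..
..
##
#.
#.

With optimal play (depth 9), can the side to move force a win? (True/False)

p1 V@[../../##/#./#.]: V00[#./#./##/#./#.]+1* V01[.#/.#/##/#./#.]+1 V31[../../##/##/##]-1
p2 H@[#./#./##/#./#.] terminal -1; root [../../##/#./#.] d9

V winning at [../../##/#./#.]: True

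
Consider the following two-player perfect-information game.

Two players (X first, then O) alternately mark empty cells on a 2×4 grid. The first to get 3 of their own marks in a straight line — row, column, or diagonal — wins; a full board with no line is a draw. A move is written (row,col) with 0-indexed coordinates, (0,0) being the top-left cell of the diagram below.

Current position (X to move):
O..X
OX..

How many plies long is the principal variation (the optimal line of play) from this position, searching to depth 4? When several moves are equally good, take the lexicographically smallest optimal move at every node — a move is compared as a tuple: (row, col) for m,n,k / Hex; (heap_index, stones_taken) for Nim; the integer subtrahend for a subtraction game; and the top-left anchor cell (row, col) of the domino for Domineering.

PV length from [O..X/OX..]: 4 plies

[O..X/OX..] X move#1: (0,1):+0/OX.X/OX..*, (0,2):+0/O.XX/OX.., (1,2):+0/O..X/OXX., (1,3):+0/O..X/OX.X
[OX.X/OX..] O move#2: (0,2):+0/OXOX/OX..*, (1,2):-1/OX.X/OXO., (1,3):-1/OX.X/OX.O
[OXOX/OX..] X move#3: (1,2):+0/OXOX/OXX.*, (1,3):+0/OXOX/OX.X
[OXOX/OXX.] O move#4: (1,3):+0/OXOX/OXXO*
[OXOX/OXXO] end (terminal +0, X#5); searched O..X/OX.. to 4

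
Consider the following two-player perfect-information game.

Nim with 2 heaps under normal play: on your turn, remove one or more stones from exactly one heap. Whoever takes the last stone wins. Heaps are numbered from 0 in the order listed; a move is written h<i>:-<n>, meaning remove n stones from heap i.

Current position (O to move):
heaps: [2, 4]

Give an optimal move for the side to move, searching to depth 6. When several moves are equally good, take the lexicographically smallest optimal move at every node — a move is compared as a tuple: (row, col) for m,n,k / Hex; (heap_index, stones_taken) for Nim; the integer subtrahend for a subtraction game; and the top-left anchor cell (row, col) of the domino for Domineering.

ply 1, O at (2,4) | h0:-1=-1→(1,4); h0:-2=-1→(0,4); h1:-1=-1→(2,3); h1:-2=+1→(2,2)*; h1:-3=-1→(2,1); h1:-4=-1→(2,0)
ply 2, X at (2,2) | h0:-1=-1→(1,2)*; h0:-2=-1→(0,2); h1:-1=-1→(2,1); h1:-2=-1→(2,0)
ply 3, O at (1,2) | h0:-1=-1→(0,2); h1:-1=+1→(1,1)*; h1:-2=-1→(1,0)
ply 4, X at (1,1) | h0:-1=-1→(0,1)*; h1:-1=-1→(1,0)
ply 5, O at (0,1) | h1:-1=+1→(0,0)*
ply 6: (0,0) is terminal -1 (X); from (2,4) depth 6

O's best at [(2,4)]: h1:-2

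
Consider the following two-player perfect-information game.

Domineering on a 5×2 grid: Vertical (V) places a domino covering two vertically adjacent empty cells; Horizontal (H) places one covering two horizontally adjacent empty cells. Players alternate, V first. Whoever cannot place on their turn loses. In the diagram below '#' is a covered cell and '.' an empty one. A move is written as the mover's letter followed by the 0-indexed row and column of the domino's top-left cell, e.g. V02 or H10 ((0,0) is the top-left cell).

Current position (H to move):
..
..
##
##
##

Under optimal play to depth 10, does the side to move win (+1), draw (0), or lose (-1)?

p1 H@[../../##/##/##]: H00[##/../##/##/##]+1* H10[../##/##/##/##]+1
p2 V@[##/../##/##/##] terminal -1; root [../../##/##/##] d10

value(../../##/##/##, H) = +1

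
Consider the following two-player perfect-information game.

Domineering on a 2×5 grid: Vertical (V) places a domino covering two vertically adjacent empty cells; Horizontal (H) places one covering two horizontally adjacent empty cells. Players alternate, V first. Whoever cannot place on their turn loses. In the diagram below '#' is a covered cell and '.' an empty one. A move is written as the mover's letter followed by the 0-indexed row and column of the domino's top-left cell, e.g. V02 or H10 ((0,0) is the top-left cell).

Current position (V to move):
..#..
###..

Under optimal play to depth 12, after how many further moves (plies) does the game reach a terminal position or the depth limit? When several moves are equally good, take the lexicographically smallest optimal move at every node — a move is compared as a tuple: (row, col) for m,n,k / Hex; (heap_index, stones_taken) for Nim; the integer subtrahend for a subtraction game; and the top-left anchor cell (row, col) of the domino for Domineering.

ply 1, V at ..#../###.. | V03=+1→..##./####.*; V04=+1→..#.#/###.#
ply 2, H at ..##./####. | H00=-1→####./####.*
ply 3, V at ####./####. | V04=+1→#####/#####*
ply 4: #####/##### is terminal -1 (H); from ..#../###.. depth 12

PV length from [..#../###..]: 3 plies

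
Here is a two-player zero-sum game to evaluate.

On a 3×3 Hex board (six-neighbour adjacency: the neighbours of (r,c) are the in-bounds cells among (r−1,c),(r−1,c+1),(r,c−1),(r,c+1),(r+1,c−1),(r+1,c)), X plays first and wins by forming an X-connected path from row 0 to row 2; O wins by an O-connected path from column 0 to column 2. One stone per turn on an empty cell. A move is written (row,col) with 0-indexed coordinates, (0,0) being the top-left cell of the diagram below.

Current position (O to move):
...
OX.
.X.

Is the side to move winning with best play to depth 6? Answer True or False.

O winning at [.../OX./.X.]: False

ply 1, O at .../OX./.X. | (0,0)=-1→O../OX./.X.*; (0,1)=-1→.O./OX./.X.; (0,2)=-1→..O/OX./.X.; (1,2)=-1→.../OXO/.X.; (2,0)=-1→.../OX./OX.; (2,2)=-1→.../OX./.XO
ply 2, X at O../OX./.X. | (0,1)=+1→OX./OX./.X.*; (0,2)=+1→O.X/OX./.X.; (1,2)=+1→O../OXX/.X.; (2,0)=+1→O../OX./XX.; (2,2)=+1→O../OX./.XX
ply 3: OX./OX./.X. is terminal -1 (O); from .../OX./.X. depth 6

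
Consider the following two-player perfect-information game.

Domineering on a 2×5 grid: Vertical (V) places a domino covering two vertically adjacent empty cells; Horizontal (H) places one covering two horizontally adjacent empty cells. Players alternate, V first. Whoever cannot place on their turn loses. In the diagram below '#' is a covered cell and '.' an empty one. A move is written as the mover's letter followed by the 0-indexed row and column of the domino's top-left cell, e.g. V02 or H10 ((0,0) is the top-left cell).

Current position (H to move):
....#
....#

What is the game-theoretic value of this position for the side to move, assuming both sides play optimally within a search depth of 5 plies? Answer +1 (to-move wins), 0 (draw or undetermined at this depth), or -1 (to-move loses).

value(....#/....#, H) = +1

ply 1, H at ....#/....# | H00=-1→##..#/....#; H01=+1→.##.#/....#*; H02=-1→..###/....#; H10=-1→....#/##..#; H11=+1→....#/.##.#; H12=-1→....#/..###
ply 2, V at .##.#/....# | V00=-1→###.#/#...#*; V03=-1→.####/...##
ply 3, H at ###.#/#...# | H11=-1→###.#/###.#; H12=+1→###.#/#.###*
ply 4: ###.#/#.### is terminal -1 (V); from ....#/....# depth 5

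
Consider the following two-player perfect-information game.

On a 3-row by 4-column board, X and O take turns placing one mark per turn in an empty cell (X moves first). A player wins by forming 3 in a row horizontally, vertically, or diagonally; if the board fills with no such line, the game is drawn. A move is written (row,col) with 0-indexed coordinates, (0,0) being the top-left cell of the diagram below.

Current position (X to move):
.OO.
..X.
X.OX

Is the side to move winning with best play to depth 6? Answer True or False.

ply 1, X at .OO./..X./X.OX | (0,0)=-1→XOO./..X./X.OX*; (0,3)=-1→.OOX/..X./X.OX; (1,0)=-1→.OO./X.X./X.OX; (1,1)=-1→.OO./.XX./X.OX; (1,3)=-1→.OO./..XX/X.OX; (2,1)=-1→.OO./..X./XXOX
ply 2, O at XOO./..X./X.OX | (0,3)=+1→XOOO/..X./X.OX*; (1,0)=-1→XOO./O.X./X.OX; (1,1)=-1→XOO./.OX./X.OX; (1,3)=-1→XOO./..XO/X.OX; (2,1)=-1→XOO./..X./XOOX
ply 3: XOOO/..X./X.OX is terminal -1 (X); from .OO./..X./X.OX depth 6

X winning at [.OO./..X./X.OX]: False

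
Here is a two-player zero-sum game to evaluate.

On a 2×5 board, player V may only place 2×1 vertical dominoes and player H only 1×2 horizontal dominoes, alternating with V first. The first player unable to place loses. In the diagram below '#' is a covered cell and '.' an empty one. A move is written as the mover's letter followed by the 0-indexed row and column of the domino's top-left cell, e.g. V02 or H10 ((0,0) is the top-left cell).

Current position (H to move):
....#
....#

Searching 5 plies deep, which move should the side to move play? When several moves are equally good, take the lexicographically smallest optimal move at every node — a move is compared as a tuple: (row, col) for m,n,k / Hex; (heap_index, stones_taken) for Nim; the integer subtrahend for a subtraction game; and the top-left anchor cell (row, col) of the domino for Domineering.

p1 H@[....#/....#]: H00[##..#/....#]-1 H01[.##.#/....#]+1* H02[..###/....#]-1 H10[....#/##..#]-1 H11[....#/.##.#]+1 H12[....#/..###]-1
p2 V@[.##.#/....#]: V00[###.#/#...#]-1* V03[.####/...##]-1
p3 H@[###.#/#...#]: H11[###.#/###.#]-1 H12[###.#/#.###]+1*
p4 V@[###.#/#.###] terminal -1; root [....#/....#] d5

H's best at [....#/....#]: H01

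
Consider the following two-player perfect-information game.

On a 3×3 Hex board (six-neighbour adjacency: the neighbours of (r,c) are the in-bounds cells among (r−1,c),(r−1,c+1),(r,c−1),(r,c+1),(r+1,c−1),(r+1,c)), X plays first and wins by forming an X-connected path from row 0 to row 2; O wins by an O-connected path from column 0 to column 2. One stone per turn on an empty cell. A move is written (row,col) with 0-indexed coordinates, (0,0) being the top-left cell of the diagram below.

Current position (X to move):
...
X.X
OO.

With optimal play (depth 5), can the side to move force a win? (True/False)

[.../X.X/OO.] X move#1: (0,0):-1/X../X.X/OO., (0,1):-1/.X./X.X/OO., (0,2):-1/..X/X.X/OO., (1,1):-1/.../XXX/OO., (2,2):+1/.../X.X/OOX*
[.../X.X/OOX] O move#2: (0,0):-1/O../X.X/OOX*, (0,1):-1/.O./X.X/OOX, (0,2):-1/..O/X.X/OOX, (1,1):-1/.../XOX/OOX
[O../X.X/OOX] X move#3: (0,1):+1/OX./X.X/OOX*, (0,2):+1/O.X/X.X/OOX, (1,1):+1/O../XXX/OOX
[OX./X.X/OOX] O move#4: (0,2):-1/OXO/X.X/OOX*, (1,1):-1/OX./XOX/OOX
[OXO/X.X/OOX] X move#5: (1,1):+1/OXO/XXX/OOX*
[OXO/XXX/OOX] end (terminal -1, O#6); searched .../X.X/OO. to 5

X winning at [.../X.X/OO.]: True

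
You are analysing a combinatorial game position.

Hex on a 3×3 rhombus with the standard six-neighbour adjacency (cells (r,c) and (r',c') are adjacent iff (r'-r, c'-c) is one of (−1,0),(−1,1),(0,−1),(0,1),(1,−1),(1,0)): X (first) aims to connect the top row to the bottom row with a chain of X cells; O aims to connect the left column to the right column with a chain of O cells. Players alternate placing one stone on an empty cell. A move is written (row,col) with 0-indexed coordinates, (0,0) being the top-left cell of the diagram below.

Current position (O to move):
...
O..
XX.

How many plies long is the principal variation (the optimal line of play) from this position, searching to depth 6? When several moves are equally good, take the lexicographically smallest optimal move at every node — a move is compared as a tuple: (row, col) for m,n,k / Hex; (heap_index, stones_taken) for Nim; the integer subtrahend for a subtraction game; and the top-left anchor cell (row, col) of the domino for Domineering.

PV length from [.../O../XX.]: 3 plies

ply 1, O at .../O../XX. | (0,0)=-1→O../O../XX.; (0,1)=-1→.O./O../XX.; (0,2)=+1→..O/O../XX.*; (1,1)=+1→.../OO./XX.; (1,2)=-1→.../O.O/XX.; (2,2)=-1→.../O../XXO
ply 2, X at ..O/O../XX. | (0,0)=-1→X.O/O../XX.*; (0,1)=-1→.XO/O../XX.; (1,1)=-1→..O/OX./XX.; (1,2)=-1→..O/O.X/XX.; (2,2)=-1→..O/O../XXX
ply 3, O at X.O/O../XX. | (0,1)=+1→XOO/O../XX.*; (1,1)=+1→X.O/OO./XX.; (1,2)=+1→X.O/O.O/XX.; (2,2)=+1→X.O/O../XXO
ply 4: XOO/O../XX. is terminal -1 (X); from .../O../XX. depth 6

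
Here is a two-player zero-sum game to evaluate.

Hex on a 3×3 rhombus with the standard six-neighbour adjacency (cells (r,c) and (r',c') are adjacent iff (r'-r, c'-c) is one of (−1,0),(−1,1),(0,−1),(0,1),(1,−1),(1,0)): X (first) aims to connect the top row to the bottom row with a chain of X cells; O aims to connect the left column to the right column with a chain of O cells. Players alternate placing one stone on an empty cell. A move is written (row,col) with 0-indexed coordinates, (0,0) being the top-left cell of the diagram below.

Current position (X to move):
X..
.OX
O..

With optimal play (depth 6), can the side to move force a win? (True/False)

X winning at [X../.OX/O..]: True

[X../.OX/O..] X move#1: (0,1):-1/XX./.OX/O.., (0,2):+1/X.X/.OX/O..*, (1,0):-1/X../XOX/O.., (2,1):-1/X../.OX/OX., (2,2):-1/X../.OX/O.X
[X.X/.OX/O..] O move#2: (0,1):-1/XOX/.OX/O..*, (1,0):-1/X.X/OOX/O.., (2,1):-1/X.X/.OX/OO., (2,2):-1/X.X/.OX/O.O
[XOX/.OX/O..] X move#3: (1,0):+1/XOX/XOX/O..*, (2,1):+1/XOX/.OX/OX., (2,2):+1/XOX/.OX/O.X
[XOX/XOX/O..] O move#4: (2,1):-1/XOX/XOX/OO.*, (2,2):-1/XOX/XOX/O.O
[XOX/XOX/OO.] X move#5: (2,2):+1/XOX/XOX/OOX*
[XOX/XOX/OOX] end (terminal -1, O#6); searched X../.OX/O.. to 6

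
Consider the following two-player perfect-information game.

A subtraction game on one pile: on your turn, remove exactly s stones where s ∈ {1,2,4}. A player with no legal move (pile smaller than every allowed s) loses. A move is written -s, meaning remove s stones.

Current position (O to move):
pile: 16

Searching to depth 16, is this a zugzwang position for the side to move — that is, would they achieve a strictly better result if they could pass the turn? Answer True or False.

zugzwang(16, O) = False

ply 1, O at 16 | -1=+1→15*; -2=-1→14; -4=+1→12
ply 2, X at 15 | -1=-1→14*; -2=-1→13; -4=-1→11
ply 3, O at 14 | -1=-1→13; -2=+1→12*; -4=-1→10
ply 4, X at 12 | -1=-1→11*; -2=-1→10; -4=-1→8
ply 5, O at 11 | -1=-1→10; -2=+1→9*; -4=-1→7
ply 6, X at 9 | -1=-1→8*; -2=-1→7; -4=-1→5
ply 7, O at 8 | -1=-1→7; -2=+1→6*; -4=-1→4
ply 8, X at 6 | -1=-1→5*; -2=-1→4; -4=-1→2
ply 9, O at 5 | -1=-1→4; -2=+1→3*; -4=-1→1
ply 10, X at 3 | -1=-1→2*; -2=-1→1
ply 11, O at 2 | -1=-1→1; -2=+1→0*
ply 12: 0 is terminal -1 (X); from 16 depth 16
suppose O passes — search the same position with X to move:
pass> ply 1, X at 16 | -1=+1→15*; -2=-1→14; -4=+1→12
pass> ply 2, O at 15 | -1=-1→14*; -2=-1→13; -4=-1→11
pass> ply 3, X at 14 | -1=-1→13; -2=+1→12*; -4=-1→10
pass> ply 4, O at 12 | -1=-1→11*; -2=-1→10; -4=-1→8
pass> ply 5, X at 11 | -1=-1→10; -2=+1→9*; -4=-1→7
pass> ply 6, O at 9 | -1=-1→8*; -2=-1→7; -4=-1→5
pass> ply 7, X at 8 | -1=-1→7; -2=+1→6*; -4=-1→4
pass> ply 8, O at 6 | -1=-1→5*; -2=-1→4; -4=-1→2
pass> ply 9, X at 5 | -1=-1→4; -2=+1→3*; -4=-1→1
pass> ply 10, O at 3 | -1=-1→2*; -2=-1→1
pass> ply 11, X at 2 | -1=-1→1; -2=+1→0*
pass> ply 12: 0 is terminal -1 (O); from 16 depth 16
for O: play +1, pass -1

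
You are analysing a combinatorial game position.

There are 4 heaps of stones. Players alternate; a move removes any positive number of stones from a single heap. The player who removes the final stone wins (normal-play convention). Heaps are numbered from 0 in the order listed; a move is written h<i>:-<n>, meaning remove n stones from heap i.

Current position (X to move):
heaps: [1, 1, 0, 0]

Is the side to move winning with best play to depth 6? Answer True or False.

p1 X@[(1,1,0,0)]: h0:-1[(0,1,0,0)]-1* h1:-1[(1,0,0,0)]-1
p2 O@[(0,1,0,0)]: h1:-1[(0,0,0,0)]+1*
p3 X@[(0,0,0,0)] terminal -1; root [(1,1,0,0)] d6

X winning at [(1,1,0,0)]: False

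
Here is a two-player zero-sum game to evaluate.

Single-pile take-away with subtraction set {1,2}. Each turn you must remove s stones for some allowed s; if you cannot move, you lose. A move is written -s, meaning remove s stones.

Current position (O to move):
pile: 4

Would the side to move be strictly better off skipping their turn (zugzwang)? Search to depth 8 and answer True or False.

zugzwang(4, O) = False

[4] O move#1: -1:+1/3*, -2:-1/2
[3] X move#2: -1:-1/2*, -2:-1/1
[2] O move#3: -1:-1/1, -2:+1/0*
[0] end (terminal -1, X#4); searched 4 to 8
pass branch (X moves first from the same position):
  | [4] X move#1: -1:+1/3*, -2:-1/2
  | [3] O move#2: -1:-1/2*, -2:-1/1
  | [2] X move#3: -1:-1/1, -2:+1/0*
  | [0] end (terminal -1, O#4); searched 4 to 8
O moving scores +1; O passing scores -1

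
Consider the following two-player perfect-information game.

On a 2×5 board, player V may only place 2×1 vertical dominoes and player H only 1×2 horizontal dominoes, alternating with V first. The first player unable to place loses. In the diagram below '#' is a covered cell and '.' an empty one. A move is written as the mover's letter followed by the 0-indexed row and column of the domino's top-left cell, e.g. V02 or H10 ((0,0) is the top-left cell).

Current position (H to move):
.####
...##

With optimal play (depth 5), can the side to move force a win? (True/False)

H winning at [.####/...##]: True

ply 1, H at .####/...## | H10=+1→.####/##.##*; H11=-1→.####/.####
ply 2: .####/##.## is terminal -1 (V); from .####/...## depth 5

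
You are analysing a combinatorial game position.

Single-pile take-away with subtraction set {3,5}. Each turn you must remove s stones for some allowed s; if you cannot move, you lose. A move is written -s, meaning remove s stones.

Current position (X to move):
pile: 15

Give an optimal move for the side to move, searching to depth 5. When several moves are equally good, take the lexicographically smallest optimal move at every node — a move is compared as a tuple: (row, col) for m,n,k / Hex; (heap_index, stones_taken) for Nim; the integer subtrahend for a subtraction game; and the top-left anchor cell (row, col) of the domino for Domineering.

ply 1, X at 15 | -3=-1→12; -5=+1→10*
ply 2, O at 10 | -3=-1→7*; -5=-1→5
ply 3, X at 7 | -3=-1→4; -5=+1→2*
ply 4: 2 is terminal -1 (O); from 15 depth 5

X's best at [15]: -5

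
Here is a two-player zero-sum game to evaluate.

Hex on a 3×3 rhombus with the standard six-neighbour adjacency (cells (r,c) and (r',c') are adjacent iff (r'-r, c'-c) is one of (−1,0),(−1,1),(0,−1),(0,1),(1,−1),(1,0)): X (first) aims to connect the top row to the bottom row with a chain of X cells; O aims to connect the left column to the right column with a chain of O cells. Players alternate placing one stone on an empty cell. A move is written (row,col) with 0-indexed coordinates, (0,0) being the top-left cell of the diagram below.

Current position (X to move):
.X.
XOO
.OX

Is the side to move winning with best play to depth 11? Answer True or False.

X winning at [.X./XOO/.OX]: True

ply 1, X at .X./XOO/.OX | (0,0)=-1→XX./XOO/.OX; (0,2)=-1→.XX/XOO/.OX; (2,0)=+1→.X./XOO/XOX*
ply 2: .X./XOO/XOX is terminal -1 (O); from .X./XOO/.OX depth 11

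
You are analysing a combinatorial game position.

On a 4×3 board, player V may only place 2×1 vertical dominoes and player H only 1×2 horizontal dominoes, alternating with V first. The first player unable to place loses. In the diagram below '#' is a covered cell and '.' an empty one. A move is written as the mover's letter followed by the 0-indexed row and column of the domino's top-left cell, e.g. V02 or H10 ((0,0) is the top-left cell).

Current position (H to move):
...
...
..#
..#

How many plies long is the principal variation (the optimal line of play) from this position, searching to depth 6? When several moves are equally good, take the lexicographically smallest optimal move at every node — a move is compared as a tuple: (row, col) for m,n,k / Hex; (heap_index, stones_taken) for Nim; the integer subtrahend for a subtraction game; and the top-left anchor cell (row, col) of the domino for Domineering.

PV length from [.../.../..#/..#]: 4 plies

ply 1, H at .../.../..#/..# | H00=-1→##./.../..#/..#*; H01=-1→.##/.../..#/..#; H10=-1→.../##./..#/..#; H11=-1→.../.##/..#/..#; H20=-1→.../.../###/..#; H30=-1→.../.../..#/###
ply 2, V at ##./.../..#/..# | V02=-1→###/..#/..#/..#; V10=+1→##./#../#.#/..#*; V11=+1→##./.#./.##/..#; V20=+1→##./.../#.#/#.#; V21=+1→##./.../.##/.##
ply 3, H at ##./#../#.#/..# | H11=-1→##./###/#.#/..#*; H30=-1→##./#../#.#/###
ply 4, V at ##./###/#.#/..# | V21=+1→##./###/###/.##*
ply 5: ##./###/###/.## is terminal -1 (H); from .../.../..#/..# depth 6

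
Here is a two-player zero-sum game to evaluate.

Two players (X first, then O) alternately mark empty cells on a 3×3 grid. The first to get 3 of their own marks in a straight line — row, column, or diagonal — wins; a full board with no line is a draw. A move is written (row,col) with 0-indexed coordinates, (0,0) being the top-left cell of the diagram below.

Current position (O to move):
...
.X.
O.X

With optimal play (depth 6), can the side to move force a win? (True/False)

O winning at [.../.X./O.X]: False

p1 O@[.../.X./O.X]: (0,0)[O../.X./O.X]+0* (0,1)[.O./.X./O.X]-1 (0,2)[..O/.X./O.X]-1 (1,0)[.../OX./O.X]-1 (1,2)[.../.XO/O.X]-1 (2,1)[.../.X./OOX]-1
p2 X@[O../.X./O.X]: (0,1)[OX./.X./O.X]-1 (0,2)[O.X/.X./O.X]-1 (1,0)[O../XX./O.X]+0* (1,2)[O../.XX/O.X]-1 (2,1)[O../.X./OXX]-1
p3 O@[O../XX./O.X]: (0,1)[OO./XX./O.X]-1 (0,2)[O.O/XX./O.X]-1 (1,2)[O../XXO/O.X]+0* (2,1)[O../XX./OOX]-1
p4 X@[O../XXO/O.X]: (0,1)[OX./XXO/O.X]+0* (0,2)[O.X/XXO/O.X]+0 (2,1)[O../XXO/OXX]+0
p5 O@[OX./XXO/O.X]: (0,2)[OXO/XXO/O.X]-1 (2,1)[OX./XXO/OOX]+0*
p6 X@[OX./XXO/OOX]: (0,2)[OXX/XXO/OOX]+0*
p7 O@[OXX/XXO/OOX] terminal +0; root [.../.X./O.X] d6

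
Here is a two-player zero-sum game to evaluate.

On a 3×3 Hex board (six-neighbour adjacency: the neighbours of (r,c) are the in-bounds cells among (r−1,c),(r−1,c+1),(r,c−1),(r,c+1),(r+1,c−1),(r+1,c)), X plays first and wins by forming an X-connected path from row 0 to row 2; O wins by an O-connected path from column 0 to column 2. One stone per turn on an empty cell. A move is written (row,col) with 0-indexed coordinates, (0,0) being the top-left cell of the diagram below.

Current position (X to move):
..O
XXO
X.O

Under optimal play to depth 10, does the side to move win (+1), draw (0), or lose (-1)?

[..O/XXO/X.O] X move#1: (0,0):+1/X.O/XXO/X.O*, (0,1):+1/.XO/XXO/X.O, (2,1):+1/..O/XXO/XXO
[X.O/XXO/X.O] end (terminal -1, O#2); searched ..O/XXO/X.O to 10

value(..O/XXO/X.O, X) = +1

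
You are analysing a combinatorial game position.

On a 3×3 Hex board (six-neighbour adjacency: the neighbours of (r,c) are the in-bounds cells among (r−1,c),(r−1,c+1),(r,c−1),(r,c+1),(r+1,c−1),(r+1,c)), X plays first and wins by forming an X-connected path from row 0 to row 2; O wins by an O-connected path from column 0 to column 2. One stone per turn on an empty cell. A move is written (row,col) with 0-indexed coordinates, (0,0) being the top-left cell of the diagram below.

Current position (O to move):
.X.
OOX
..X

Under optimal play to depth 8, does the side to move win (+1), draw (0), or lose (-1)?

value(.X./OOX/..X, O) = +1

ply 1, O at .X./OOX/..X | (0,0)=-1→OX./OOX/..X; (0,2)=+1→.XO/OOX/..X*; (2,0)=-1→.X./OOX/O.X; (2,1)=-1→.X./OOX/.OX
ply 2: .XO/OOX/..X is terminal -1 (X); from .X./OOX/..X depth 8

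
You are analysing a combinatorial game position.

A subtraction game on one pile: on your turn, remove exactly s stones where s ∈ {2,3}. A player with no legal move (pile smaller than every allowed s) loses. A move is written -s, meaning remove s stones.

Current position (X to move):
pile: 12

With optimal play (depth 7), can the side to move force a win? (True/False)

X winning at [12]: True

ply 1, X at 12 | -2=+1→10*; -3=-1→9
ply 2, O at 10 | -2=-1→8*; -3=-1→7
ply 3, X at 8 | -2=+1→6*; -3=+1→5
ply 4, O at 6 | -2=-1→4*; -3=-1→3
ply 5, X at 4 | -2=-1→2; -3=+1→1*
ply 6: 1 is terminal -1 (O); from 12 depth 7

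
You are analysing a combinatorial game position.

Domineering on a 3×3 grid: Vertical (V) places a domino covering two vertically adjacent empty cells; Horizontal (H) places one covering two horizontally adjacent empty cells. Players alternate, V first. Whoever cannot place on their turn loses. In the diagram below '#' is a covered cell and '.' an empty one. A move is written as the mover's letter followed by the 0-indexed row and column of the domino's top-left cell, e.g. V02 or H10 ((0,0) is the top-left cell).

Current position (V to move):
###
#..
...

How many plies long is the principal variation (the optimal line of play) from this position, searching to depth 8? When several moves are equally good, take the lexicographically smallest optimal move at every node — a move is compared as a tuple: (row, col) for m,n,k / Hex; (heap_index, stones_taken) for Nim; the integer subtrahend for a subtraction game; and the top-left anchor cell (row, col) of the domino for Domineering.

PV length from [###/#../...]: 1 ply

[###/#../...] V move#1: V11:+1/###/##./.#.*, V12:-1/###/#.#/..#
[###/##./.#.] end (terminal -1, H#2); searched ###/#../... to 8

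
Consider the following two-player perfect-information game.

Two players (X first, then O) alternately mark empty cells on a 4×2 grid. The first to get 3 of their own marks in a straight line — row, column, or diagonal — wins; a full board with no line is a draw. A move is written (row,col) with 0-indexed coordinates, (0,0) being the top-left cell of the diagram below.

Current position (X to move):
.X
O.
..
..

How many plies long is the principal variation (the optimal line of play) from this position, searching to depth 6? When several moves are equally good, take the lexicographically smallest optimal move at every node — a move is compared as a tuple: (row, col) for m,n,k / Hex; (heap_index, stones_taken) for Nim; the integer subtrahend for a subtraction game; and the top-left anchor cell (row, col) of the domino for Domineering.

PV length from [.X/O./../..]: 6 plies

[.X/O./../..] X move#1: (0,0):+0/XX/O./../..*, (1,1):+0/.X/OX/../.., (2,0):+0/.X/O./X./.., (2,1):+0/.X/O./.X/.., (3,0):+0/.X/O./../X., (3,1):-1/.X/O./../.X
[XX/O./../..] O move#2: (1,1):+0/XX/OO/../..*, (2,0):+0/XX/O./O./.., (2,1):+0/XX/O./.O/.., (3,0):+0/XX/O./../O., (3,1):+0/XX/O./../.O
[XX/OO/../..] X move#3: (2,0):+0/XX/OO/X./..*, (2,1):+0/XX/OO/.X/.., (3,0):+0/XX/OO/../X., (3,1):+0/XX/OO/../.X
[XX/OO/X./..] O move#4: (2,1):+0/XX/OO/XO/..*, (3,0):+0/XX/OO/X./O., (3,1):+0/XX/OO/X./.O
[XX/OO/XO/..] X move#5: (3,0):-1/XX/OO/XO/X., (3,1):+0/XX/OO/XO/.X*
[XX/OO/XO/.X] O move#6: (3,0):+0/XX/OO/XO/OX*
[XX/OO/XO/OX] end (terminal +0, X#7); searched .X/O./../.. to 6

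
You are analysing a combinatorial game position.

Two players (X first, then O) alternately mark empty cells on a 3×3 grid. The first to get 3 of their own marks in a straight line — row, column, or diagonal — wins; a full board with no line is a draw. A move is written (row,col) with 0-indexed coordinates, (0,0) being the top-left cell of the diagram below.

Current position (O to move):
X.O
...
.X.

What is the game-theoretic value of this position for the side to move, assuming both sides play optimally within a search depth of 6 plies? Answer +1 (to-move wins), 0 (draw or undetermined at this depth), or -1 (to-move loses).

value(X.O/.../.X., O) = 0

p1 O@[X.O/.../.X.]: (0,1)[XOO/.../.X.]-1 (1,0)[X.O/O../.X.]-1 (1,1)[X.O/.O./.X.]-1 (1,2)[X.O/..O/.X.]-1 (2,0)[X.O/.../OX.]-1 (2,2)[X.O/.../.XO]+0*
p2 X@[X.O/.../.XO]: (0,1)[XXO/.../.XO]-1 (1,0)[X.O/X../.XO]-1 (1,1)[X.O/.X./.XO]-1 (1,2)[X.O/..X/.XO]+0* (2,0)[X.O/.../XXO]-1
p3 O@[X.O/..X/.XO]: (0,1)[XOO/..X/.XO]-1 (1,0)[X.O/O.X/.XO]+0* (1,1)[X.O/.OX/.XO]+0 (2,0)[X.O/..X/OXO]-1
p4 X@[X.O/O.X/.XO]: (0,1)[XXO/O.X/.XO]+0* (1,1)[X.O/OXX/.XO]+0 (2,0)[X.O/O.X/XXO]+0
p5 O@[XXO/O.X/.XO]: (1,1)[XXO/OOX/.XO]+0* (2,0)[XXO/O.X/OXO]-1
p6 X@[XXO/OOX/.XO]: (2,0)[XXO/OOX/XXO]+0*
p7 O@[XXO/OOX/XXO] terminal +0; root [X.O/.../.X.] d6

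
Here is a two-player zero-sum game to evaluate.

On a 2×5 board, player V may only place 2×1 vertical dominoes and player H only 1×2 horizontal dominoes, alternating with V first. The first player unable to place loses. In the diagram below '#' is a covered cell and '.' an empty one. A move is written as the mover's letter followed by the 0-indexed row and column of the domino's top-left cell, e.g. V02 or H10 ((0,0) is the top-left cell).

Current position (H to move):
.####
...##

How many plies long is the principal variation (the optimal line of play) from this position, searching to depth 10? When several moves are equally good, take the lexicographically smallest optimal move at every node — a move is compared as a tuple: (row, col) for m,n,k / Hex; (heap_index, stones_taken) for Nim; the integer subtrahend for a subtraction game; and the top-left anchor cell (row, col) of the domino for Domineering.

PV length from [.####/...##]: 1 ply

ply 1, H at .####/...## | H10=+1→.####/##.##*; H11=-1→.####/.####
ply 2: .####/##.## is terminal -1 (V); from .####/...## depth 10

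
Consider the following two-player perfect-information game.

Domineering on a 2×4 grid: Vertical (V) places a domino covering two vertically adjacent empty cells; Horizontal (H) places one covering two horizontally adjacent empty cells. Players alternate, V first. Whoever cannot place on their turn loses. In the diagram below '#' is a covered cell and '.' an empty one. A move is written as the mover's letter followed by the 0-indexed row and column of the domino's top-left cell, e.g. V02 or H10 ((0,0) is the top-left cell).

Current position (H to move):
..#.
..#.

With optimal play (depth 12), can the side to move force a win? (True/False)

p1 H@[..#./..#.]: H00[###./..#.]+1* H10[..#./###.]+1
p2 V@[###./..#.]: V03[####/..##]-1*
p3 H@[####/..##]: H10[####/####]+1*
p4 V@[####/####] terminal -1; root [..#./..#.] d12

H winning at [..#./..#.]: True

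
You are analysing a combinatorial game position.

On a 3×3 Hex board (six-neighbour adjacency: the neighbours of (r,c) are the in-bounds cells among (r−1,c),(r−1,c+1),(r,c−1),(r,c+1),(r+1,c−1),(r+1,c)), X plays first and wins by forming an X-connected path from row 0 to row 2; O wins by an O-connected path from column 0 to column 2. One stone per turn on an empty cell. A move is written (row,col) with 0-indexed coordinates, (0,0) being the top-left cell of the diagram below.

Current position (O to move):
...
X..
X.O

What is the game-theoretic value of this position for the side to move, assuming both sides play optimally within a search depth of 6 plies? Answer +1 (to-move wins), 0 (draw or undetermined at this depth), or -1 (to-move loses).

value(.../X../X.O, O) = -1

[.../X../X.O] O move#1: (0,0):-1/O../X../X.O*, (0,1):-1/.O./X../X.O, (0,2):-1/..O/X../X.O, (1,1):-1/.../XO./X.O, (1,2):-1/.../X.O/X.O, (2,1):-1/.../X../XOO
[O../X../X.O] X move#2: (0,1):+1/OX./X../X.O*, (0,2):+1/O.X/X../X.O, (1,1):+1/O../XX./X.O, (1,2):+1/O../X.X/X.O, (2,1):+1/O../X../XXO
[OX./X../X.O] end (terminal -1, O#3); searched .../X../X.O to 6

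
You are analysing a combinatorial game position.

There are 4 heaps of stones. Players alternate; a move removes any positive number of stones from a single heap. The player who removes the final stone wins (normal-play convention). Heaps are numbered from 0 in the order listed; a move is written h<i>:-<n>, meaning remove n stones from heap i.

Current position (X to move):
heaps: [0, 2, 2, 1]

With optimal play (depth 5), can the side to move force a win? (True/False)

p1 X@[(0,2,2,1)]: h1:-1[(0,1,2,1)]-1 h1:-2[(0,0,2,1)]-1 h2:-1[(0,2,1,1)]-1 h2:-2[(0,2,0,1)]-1 h3:-1[(0,2,2,0)]+1*
p2 O@[(0,2,2,0)]: h1:-1[(0,1,2,0)]-1* h1:-2[(0,0,2,0)]-1 h2:-1[(0,2,1,0)]-1 h2:-2[(0,2,0,0)]-1
p3 X@[(0,1,2,0)]: h1:-1[(0,0,2,0)]-1 h2:-1[(0,1,1,0)]+1* h2:-2[(0,1,0,0)]-1
p4 O@[(0,1,1,0)]: h1:-1[(0,0,1,0)]-1* h2:-1[(0,1,0,0)]-1
p5 X@[(0,0,1,0)]: h2:-1[(0,0,0,0)]+1*
p6 O@[(0,0,0,0)] terminal -1; root [(0,2,2,1)] d5

X winning at [(0,2,2,1)]: True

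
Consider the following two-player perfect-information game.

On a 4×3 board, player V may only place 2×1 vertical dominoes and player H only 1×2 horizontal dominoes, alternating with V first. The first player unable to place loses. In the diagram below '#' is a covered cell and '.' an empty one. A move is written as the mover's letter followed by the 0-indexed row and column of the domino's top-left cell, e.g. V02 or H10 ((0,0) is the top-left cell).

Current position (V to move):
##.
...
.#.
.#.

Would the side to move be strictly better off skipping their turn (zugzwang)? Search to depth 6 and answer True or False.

zugzwang(##./.../.#./.#., V) = False

[##./.../.#./.#.] V move#1: V02:+1/###/..#/.#./.#.*, V10:+1/##./#../##./.#., V12:+1/##./..#/.##/.#., V20:+1/##./.../##./##., V22:+1/##./.../.##/.##
[###/..#/.#./.#.] H move#2: H10:-1/###/###/.#./.#.*
[###/###/.#./.#.] V move#3: V20:+1/###/###/##./##.*, V22:+1/###/###/.##/.##
[###/###/##./##.] end (terminal -1, H#4); searched ##./.../.#./.#. to 6
if V skipped the turn, H would face:
~ [##./.../.#./.#.] H move#1: H10:-1/##./##./.#./.#.*, H11:-1/##./.##/.#./.#.
~ [##./##./.#./.#.] V move#2: V02:+1/###/###/.#./.#.*, V12:+1/##./###/.##/.#., V20:+1/##./##./##./##., V22:+1/##./##./.##/.##
~ [###/###/.#./.#.] end (terminal -1, H#3); searched ##./.../.#./.#. to 6
compare (V): move=+1 vs pass=+1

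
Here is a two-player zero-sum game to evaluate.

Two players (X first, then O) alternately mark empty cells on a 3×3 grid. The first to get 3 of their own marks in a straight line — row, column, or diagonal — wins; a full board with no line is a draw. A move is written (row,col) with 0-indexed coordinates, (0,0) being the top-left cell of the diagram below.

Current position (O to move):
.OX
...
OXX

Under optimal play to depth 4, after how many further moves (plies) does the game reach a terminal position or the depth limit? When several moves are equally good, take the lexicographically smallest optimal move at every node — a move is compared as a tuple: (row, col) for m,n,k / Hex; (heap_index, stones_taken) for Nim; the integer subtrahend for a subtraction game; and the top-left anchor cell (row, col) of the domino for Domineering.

[.OX/.../OXX] O move#1: (0,0):-1/OOX/.../OXX, (1,0):-1/.OX/O../OXX, (1,1):-1/.OX/.O./OXX, (1,2):+0/.OX/..O/OXX*
[.OX/..O/OXX] X move#2: (0,0):+0/XOX/..O/OXX*, (1,0):+0/.OX/X.O/OXX, (1,1):+0/.OX/.XO/OXX
[XOX/..O/OXX] O move#3: (1,0):-1/XOX/O.O/OXX, (1,1):+0/XOX/.OO/OXX*
[XOX/.OO/OXX] X move#4: (1,0):+0/XOX/XOO/OXX*
[XOX/XOO/OXX] end (terminal +0, O#5); searched .OX/.../OXX to 4

PV length from [.OX/.../OXX]: 4 plies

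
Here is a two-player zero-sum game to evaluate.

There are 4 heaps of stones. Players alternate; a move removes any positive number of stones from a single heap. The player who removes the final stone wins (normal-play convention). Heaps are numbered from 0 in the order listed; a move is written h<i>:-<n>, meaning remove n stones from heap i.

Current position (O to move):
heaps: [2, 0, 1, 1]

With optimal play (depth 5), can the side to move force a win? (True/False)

O winning at [(2,0,1,1)]: True

[(2,0,1,1)] O move#1: h0:-1:-1/(1,0,1,1), h0:-2:+1/(0,0,1,1)*, h2:-1:-1/(2,0,0,1), h3:-1:-1/(2,0,1,0)
[(0,0,1,1)] X move#2: h2:-1:-1/(0,0,0,1)*, h3:-1:-1/(0,0,1,0)
[(0,0,0,1)] O move#3: h3:-1:+1/(0,0,0,0)*
[(0,0,0,0)] end (terminal -1, X#4); searched (2,0,1,1) to 5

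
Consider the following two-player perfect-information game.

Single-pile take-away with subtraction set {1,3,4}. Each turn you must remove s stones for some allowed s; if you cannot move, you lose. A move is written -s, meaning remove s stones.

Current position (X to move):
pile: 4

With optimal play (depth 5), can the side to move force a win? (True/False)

X winning at [4]: True

p1 X@[4]: -1[3]-1 -3[1]-1 -4[0]+1*
p2 O@[0] terminal -1; root [4] d5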